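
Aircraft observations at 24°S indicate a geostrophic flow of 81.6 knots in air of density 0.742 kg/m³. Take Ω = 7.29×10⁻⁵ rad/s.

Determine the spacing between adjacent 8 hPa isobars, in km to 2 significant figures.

430 km

Coriolis parameter at 24°S:
f = 2Ω sin φ = 2 × 7.29×10⁻⁵ × sin 24° = 5.93×10⁻⁵ s⁻¹
Wind speed in SI: 81.6 knots = 42.0 m/s
Geostrophic balance rearranged: |∂P/∂n| = f ρ V_g
|∂P/∂n| = 5.93×10⁻⁵ × 0.742 × 42.0 = 1.85×10⁻³ Pa/m
Isobar spacing: Δn = ΔP/|∂P/∂n| = 800 Pa / 1.85×10⁻³ Pa/m = 433099 m ≈ 430 km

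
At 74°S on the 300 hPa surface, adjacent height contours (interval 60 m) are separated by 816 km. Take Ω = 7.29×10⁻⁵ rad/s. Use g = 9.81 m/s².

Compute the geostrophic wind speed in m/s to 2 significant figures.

5.1 m/s

Coriolis parameter at 74°S:
f = 2Ω sin φ = 2 × 7.29×10⁻⁵ × sin 74° = 1.40×10⁻⁴ s⁻¹
Height gradient: |∂Z/∂n| = 60 m / 816000 m = 7.35×10⁻⁵
On a pressure surface, geostrophic balance gives V_g = (g/f)|∂Z/∂n|:
V_g = 9.81 × 7.35×10⁻⁵ / 1.40×10⁻⁴ = 5.15 m/s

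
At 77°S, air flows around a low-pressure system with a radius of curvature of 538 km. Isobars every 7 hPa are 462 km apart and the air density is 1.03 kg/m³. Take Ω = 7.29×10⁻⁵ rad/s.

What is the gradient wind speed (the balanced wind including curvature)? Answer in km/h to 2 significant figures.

33 km/h

Coriolis parameter at 77°S:
f = 2Ω sin φ = 2 × 7.29×10⁻⁵ × sin 77° = 1.42×10⁻⁴ s⁻¹
Pressure gradient: |∂P/∂n| = 700 Pa / 462000 m = 1.52×10⁻³ Pa/m
Geostrophic speed: V_g = |∂P/∂n|/(fρ) = 1.52×10⁻³/(1.42×10⁻⁴ × 1.03) = 10.4 m/s
Around a low, centrifugal force acts outward with Coriolis, so pressure-gradient force balances both:
(1/ρ)|∂P/∂n| = fV + V²/R  →  V² + fR·V − fR·V_g = 0
With fR = 1.42×10⁻⁴ × 538×10³ m = 76.4 m/s:
V = [−fR + √((fR)² + 4 fR V_g)]/2 = [−76.4 + √(76.4² + 4×76.4×10.4)]/2 = 9.24 m/s
Subgeostrophic (V < V_g = 10.4 m/s), as expected around a low.
Converting: 9.24 m/s × 3.6 = 33 km/h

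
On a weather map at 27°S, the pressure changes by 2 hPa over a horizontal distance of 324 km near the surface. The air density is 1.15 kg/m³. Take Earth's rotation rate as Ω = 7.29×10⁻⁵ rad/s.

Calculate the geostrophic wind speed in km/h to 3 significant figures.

29.2 km/h

Coriolis parameter at 27°S:
f = 2Ω sin φ = 2 × 7.29×10⁻⁵ × sin 27° = 6.62×10⁻⁵ s⁻¹
Pressure gradient: |∂P/∂n| = 200 Pa / 324000 m = 6.17×10⁻⁴ Pa/m
Geostrophic balance (pressure-gradient force = Coriolis force):
V_g = (1/(fρ)) |∂P/∂n| = 6.17×10⁻⁴ / (6.62×10⁻⁵ × 1.15) = 8.11 m/s
Converting: 8.11 m/s × 3.6 = 29.2 km/h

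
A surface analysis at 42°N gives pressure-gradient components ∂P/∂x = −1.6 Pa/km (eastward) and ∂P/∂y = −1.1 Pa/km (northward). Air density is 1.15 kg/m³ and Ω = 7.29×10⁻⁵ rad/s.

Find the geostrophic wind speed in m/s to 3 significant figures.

Coriolis parameter at 42°N:
f = 2Ω sin φ = 2 × 7.29×10⁻⁵ × sin 42° = 9.76×10⁻⁵ s⁻¹
Component geostrophic relations (x east, y north):
u_g = −(1/(fρ)) ∂P/∂y,  v_g = (1/(fρ)) ∂P/∂x
u_g = −(−1.1×10⁻³)/(9.76×10⁻⁵ × 1.15) = 9.80 m/s;  v_g = (−1.6×10⁻³)/(9.76×10⁻⁵ × 1.15) = −14.3 m/s
|V_g| = √(u_g² + v_g²) = 17.3 m/s

17.3 m/s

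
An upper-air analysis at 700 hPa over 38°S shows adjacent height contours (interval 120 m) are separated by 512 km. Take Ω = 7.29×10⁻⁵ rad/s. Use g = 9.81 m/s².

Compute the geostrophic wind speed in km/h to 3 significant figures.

92.2 km/h

Coriolis parameter at 38°S:
f = 2Ω sin φ = 2 × 7.29×10⁻⁵ × sin 38° = 8.98×10⁻⁵ s⁻¹
Height gradient: |∂Z/∂n| = 120 m / 512000 m = 2.34×10⁻⁴
On a pressure surface, geostrophic balance gives V_g = (g/f)|∂Z/∂n|:
V_g = 9.81 × 2.34×10⁻⁴ / 8.98×10⁻⁵ = 25.6 m/s
Converting: 25.6 m/s × 3.6 = 92.2 km/h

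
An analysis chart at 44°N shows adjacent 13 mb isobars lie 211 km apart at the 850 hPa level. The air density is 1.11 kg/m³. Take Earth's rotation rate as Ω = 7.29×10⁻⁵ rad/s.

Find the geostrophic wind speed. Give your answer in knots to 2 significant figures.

110 knots

Coriolis parameter at 44°N:
f = 2Ω sin φ = 2 × 7.29×10⁻⁵ × sin 44° = 1.01×10⁻⁴ s⁻¹
Pressure gradient: |∂P/∂n| = 1300 Pa / 211000 m = 6.16×10⁻³ Pa/m
Geostrophic balance (pressure-gradient force = Coriolis force):
V_g = (1/(fρ)) |∂P/∂n| = 6.16×10⁻³ / (1.01×10⁻⁴ × 1.11) = 54.8 m/s
Converting: 54.8 m/s × 1.944 = 110 knots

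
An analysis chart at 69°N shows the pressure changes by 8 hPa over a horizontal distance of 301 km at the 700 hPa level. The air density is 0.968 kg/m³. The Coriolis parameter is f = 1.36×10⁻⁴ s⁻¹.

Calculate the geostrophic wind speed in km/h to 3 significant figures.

Pressure gradient: |∂P/∂n| = 800 Pa / 301000 m = 2.66×10⁻³ Pa/m
Geostrophic balance (pressure-gradient force = Coriolis force):
V_g = (1/(fρ)) |∂P/∂n| = 2.66×10⁻³ / (1.36×10⁻⁴ × 0.968) = 20.2 m/s
Converting: 20.2 m/s × 3.6 = 72.7 km/h

72.7 km/h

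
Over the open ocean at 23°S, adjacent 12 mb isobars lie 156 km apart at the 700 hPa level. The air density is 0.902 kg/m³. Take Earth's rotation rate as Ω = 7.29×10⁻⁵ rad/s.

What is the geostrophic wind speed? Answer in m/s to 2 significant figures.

Coriolis parameter at 23°S:
f = 2Ω sin φ = 2 × 7.29×10⁻⁵ × sin 23° = 5.70×10⁻⁵ s⁻¹
Pressure gradient: |∂P/∂n| = 1200 Pa / 156000 m = 7.69×10⁻³ Pa/m
Geostrophic balance (pressure-gradient force = Coriolis force):
V_g = (1/(fρ)) |∂P/∂n| = 7.69×10⁻³ / (5.70×10⁻⁵ × 0.902) = 150 m/s

150 m/s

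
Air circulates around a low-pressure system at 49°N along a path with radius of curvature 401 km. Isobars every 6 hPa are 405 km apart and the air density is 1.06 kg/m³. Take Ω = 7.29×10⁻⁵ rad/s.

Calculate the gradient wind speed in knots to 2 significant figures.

20 knots

Coriolis parameter at 49°N:
f = 2Ω sin φ = 2 × 7.29×10⁻⁵ × sin 49° = 1.10×10⁻⁴ s⁻¹
Pressure gradient: |∂P/∂n| = 600 Pa / 405000 m = 1.48×10⁻³ Pa/m
Geostrophic speed: V_g = |∂P/∂n|/(fρ) = 1.48×10⁻³/(1.10×10⁻⁴ × 1.06) = 12.7 m/s
Around a low, centrifugal force acts outward with Coriolis, so pressure-gradient force balances both:
(1/ρ)|∂P/∂n| = fV + V²/R  →  V² + fR·V − fR·V_g = 0
With fR = 1.10×10⁻⁴ × 401×10³ m = 44.1 m/s:
V = [−fR + √((fR)² + 4 fR V_g)]/2 = [−44.1 + √(44.1² + 4×44.1×12.7)]/2 = 10.3 m/s
Subgeostrophic (V < V_g = 12.7 m/s), as expected around a low.
Converting: 10.3 m/s × 1.944 = 20 knots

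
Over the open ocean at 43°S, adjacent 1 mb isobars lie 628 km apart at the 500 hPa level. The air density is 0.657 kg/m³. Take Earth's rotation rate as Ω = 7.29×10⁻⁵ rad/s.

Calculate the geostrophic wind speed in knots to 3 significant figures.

Coriolis parameter at 43°S:
f = 2Ω sin φ = 2 × 7.29×10⁻⁵ × sin 43° = 9.94×10⁻⁵ s⁻¹
Pressure gradient: |∂P/∂n| = 100 Pa / 628000 m = 1.59×10⁻⁴ Pa/m
Geostrophic balance (pressure-gradient force = Coriolis force):
V_g = (1/(fρ)) |∂P/∂n| = 1.59×10⁻⁴ / (9.94×10⁻⁵ × 0.657) = 2.44 m/s
Converting: 2.44 m/s × 1.944 = 4.74 knots

4.74 knots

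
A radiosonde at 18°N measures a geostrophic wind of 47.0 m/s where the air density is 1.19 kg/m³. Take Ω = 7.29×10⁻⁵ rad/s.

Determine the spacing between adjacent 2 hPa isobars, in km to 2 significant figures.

79 km

Coriolis parameter at 18°N:
f = 2Ω sin φ = 2 × 7.29×10⁻⁵ × sin 18° = 4.51×10⁻⁵ s⁻¹
Geostrophic balance rearranged: |∂P/∂n| = f ρ V_g
|∂P/∂n| = 4.51×10⁻⁵ × 1.19 × 47.0 = 2.52×10⁻³ Pa/m
Isobar spacing: Δn = ΔP/|∂P/∂n| = 200 Pa / 2.52×10⁻³ Pa/m = 79368 m ≈ 79 km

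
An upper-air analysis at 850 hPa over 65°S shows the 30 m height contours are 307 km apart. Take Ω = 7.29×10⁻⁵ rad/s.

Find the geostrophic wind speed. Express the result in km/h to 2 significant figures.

26 km/h

Coriolis parameter at 65°S:
f = 2Ω sin φ = 2 × 7.29×10⁻⁵ × sin 65° = 1.32×10⁻⁴ s⁻¹
Height gradient: |∂Z/∂n| = 30 m / 307000 m = 9.77×10⁻⁵
On a pressure surface, geostrophic balance gives V_g = (g/f)|∂Z/∂n|:
V_g = 9.81 × 9.77×10⁻⁵ / 1.32×10⁻⁴ = 7.25 m/s
Converting: 7.25 m/s × 3.6 = 26 km/h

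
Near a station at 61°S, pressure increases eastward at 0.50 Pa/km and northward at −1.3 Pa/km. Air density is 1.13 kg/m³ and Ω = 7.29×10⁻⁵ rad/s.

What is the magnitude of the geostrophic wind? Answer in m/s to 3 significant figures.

Coriolis parameter at 61°S:
f = 2Ω sin φ = 2 × 7.29×10⁻⁵ × sin 61° = 1.28×10⁻⁴ s⁻¹
In the Southern Hemisphere f is negative: f = −1.28×10⁻⁴ s⁻¹.
Component geostrophic relations (x east, y north):
u_g = −(1/(fρ)) ∂P/∂y,  v_g = (1/(fρ)) ∂P/∂x
u_g = −(−1.3×10⁻³)/(−1.28×10⁻⁴ × 1.13) = −9.02 m/s;  v_g = (0.50×10⁻³)/(−1.28×10⁻⁴ × 1.13) = −3.47 m/s
|V_g| = √(u_g² + v_g²) = 9.67 m/s

9.67 m/s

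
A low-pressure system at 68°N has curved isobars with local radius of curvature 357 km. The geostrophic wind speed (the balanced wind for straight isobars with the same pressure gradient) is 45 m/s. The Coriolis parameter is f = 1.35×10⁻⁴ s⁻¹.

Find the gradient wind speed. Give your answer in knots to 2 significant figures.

Around a low, centrifugal force acts outward with Coriolis, so pressure-gradient force balances both:
(1/ρ)|∂P/∂n| = fV + V²/R  →  V² + fR·V − fR·V_g = 0
With fR = 1.35×10⁻⁴ × 357×10³ m = 48.2 m/s:
V = [−fR + √((fR)² + 4 fR V_g)]/2 = [−48.2 + √(48.2² + 4×48.2×45)]/2 = 28.3 m/s
Subgeostrophic (V < V_g = 45 m/s), as expected around a low.
Converting: 28.3 m/s × 1.944 = 55 knots

55 knots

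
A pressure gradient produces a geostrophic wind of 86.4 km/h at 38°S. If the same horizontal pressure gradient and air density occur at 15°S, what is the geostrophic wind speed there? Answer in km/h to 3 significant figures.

With the same pressure gradient and density, V_g ∝ 1/f ∝ 1/sin φ.
V₂ = V₁ · sin φ₁ / sin φ₂ = 86.4 × sin 38° / sin 15°
V₂ = 86.4 × 0.6157/0.2588 = 206 km/h

206 km/h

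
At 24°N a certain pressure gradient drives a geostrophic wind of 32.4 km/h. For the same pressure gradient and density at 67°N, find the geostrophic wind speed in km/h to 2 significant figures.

14 km/h

With the same pressure gradient and density, V_g ∝ 1/f ∝ 1/sin φ.
V₂ = V₁ · sin φ₁ / sin φ₂ = 32.4 × sin 24° / sin 67°
V₂ = 32.4 × 0.4067/0.9205 = 14 km/h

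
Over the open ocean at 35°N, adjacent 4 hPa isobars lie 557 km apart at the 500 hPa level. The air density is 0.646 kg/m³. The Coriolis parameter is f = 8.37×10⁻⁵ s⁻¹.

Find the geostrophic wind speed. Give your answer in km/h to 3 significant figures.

Pressure gradient: |∂P/∂n| = 400 Pa / 557000 m = 7.18×10⁻⁴ Pa/m
Geostrophic balance (pressure-gradient force = Coriolis force):
V_g = (1/(fρ)) |∂P/∂n| = 7.18×10⁻⁴ / (8.37×10⁻⁵ × 0.646) = 13.3 m/s
Converting: 13.3 m/s × 3.6 = 47.8 km/h

47.8 km/h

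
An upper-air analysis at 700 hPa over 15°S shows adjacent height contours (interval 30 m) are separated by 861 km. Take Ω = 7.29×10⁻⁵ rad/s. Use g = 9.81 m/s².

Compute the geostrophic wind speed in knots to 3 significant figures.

Coriolis parameter at 15°S:
f = 2Ω sin φ = 2 × 7.29×10⁻⁵ × sin 15° = 3.77×10⁻⁵ s⁻¹
Height gradient: |∂Z/∂n| = 30 m / 861000 m = 3.48×10⁻⁵
On a pressure surface, geostrophic balance gives V_g = (g/f)|∂Z/∂n|:
V_g = 9.81 × 3.48×10⁻⁵ / 3.77×10⁻⁵ = 9.06 m/s
Converting: 9.06 m/s × 1.944 = 17.6 knots

17.6 knots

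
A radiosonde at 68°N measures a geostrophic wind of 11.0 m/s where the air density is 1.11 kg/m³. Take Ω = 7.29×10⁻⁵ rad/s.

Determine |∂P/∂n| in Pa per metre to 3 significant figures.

Coriolis parameter at 68°N:
f = 2Ω sin φ = 2 × 7.29×10⁻⁵ × sin 68° = 1.35×10⁻⁴ s⁻¹
Geostrophic balance rearranged: |∂P/∂n| = f ρ V_g
|∂P/∂n| = 1.35×10⁻⁴ × 1.11 × 11.0 = 1.65×10⁻³ Pa/m

1.65×10⁻³ Pa/m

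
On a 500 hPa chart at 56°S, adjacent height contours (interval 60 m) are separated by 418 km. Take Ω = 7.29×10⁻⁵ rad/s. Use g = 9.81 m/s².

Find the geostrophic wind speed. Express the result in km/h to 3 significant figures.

Coriolis parameter at 56°S:
f = 2Ω sin φ = 2 × 7.29×10⁻⁵ × sin 56° = 1.21×10⁻⁴ s⁻¹
Height gradient: |∂Z/∂n| = 60 m / 418000 m = 1.44×10⁻⁴
On a pressure surface, geostrophic balance gives V_g = (g/f)|∂Z/∂n|:
V_g = 9.81 × 1.44×10⁻⁴ / 1.21×10⁻⁴ = 11.6 m/s
Converting: 11.6 m/s × 3.6 = 41.9 km/h

41.9 km/h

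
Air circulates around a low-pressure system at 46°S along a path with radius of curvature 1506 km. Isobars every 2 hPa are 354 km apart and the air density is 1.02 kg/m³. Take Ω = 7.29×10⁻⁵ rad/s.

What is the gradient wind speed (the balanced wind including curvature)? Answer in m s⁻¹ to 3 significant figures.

Coriolis parameter at 46°S:
f = 2Ω sin φ = 2 × 7.29×10⁻⁵ × sin 46° = 1.05×10⁻⁴ s⁻¹
Pressure gradient: |∂P/∂n| = 200 Pa / 354000 m = 5.65×10⁻⁴ Pa/m
Geostrophic speed: V_g = |∂P/∂n|/(fρ) = 5.65×10⁻⁴/(1.05×10⁻⁴ × 1.02) = 5.28 m/s
Around a low, centrifugal force acts outward with Coriolis, so pressure-gradient force balances both:
(1/ρ)|∂P/∂n| = fV + V²/R  →  V² + fR·V − fR·V_g = 0
With fR = 1.05×10⁻⁴ × 1506×10³ m = 158 m/s:
V = [−fR + √((fR)² + 4 fR V_g)]/2 = [−158 + √(158² + 4×158×5.28)]/2 = 5.12 m/s
Subgeostrophic (V < V_g = 5.28 m/s), as expected around a low.

5.12 m s⁻¹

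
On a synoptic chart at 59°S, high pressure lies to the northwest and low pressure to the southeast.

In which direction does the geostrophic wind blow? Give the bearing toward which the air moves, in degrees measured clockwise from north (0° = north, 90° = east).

The pressure-gradient force points toward the southeast (bearing 135°).
Geostrophic balance: in the Southern Hemisphere the Coriolis force deflects motion to the left, so the geostrophic wind blows 90° to the left of the pressure-gradient force (low pressure on the right).
Rotating 135° by 90° counterclockwise gives 045° — the wind blows toward the northeast.

045°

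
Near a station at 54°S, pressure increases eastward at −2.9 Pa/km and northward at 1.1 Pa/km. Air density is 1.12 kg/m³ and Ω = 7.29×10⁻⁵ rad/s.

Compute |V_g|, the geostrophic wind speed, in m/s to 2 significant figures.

23 m/s

Coriolis parameter at 54°S:
f = 2Ω sin φ = 2 × 7.29×10⁻⁵ × sin 54° = 1.18×10⁻⁴ s⁻¹
In the Southern Hemisphere f is negative: f = −1.18×10⁻⁴ s⁻¹.
Component geostrophic relations (x east, y north):
u_g = −(1/(fρ)) ∂P/∂y,  v_g = (1/(fρ)) ∂P/∂x
u_g = −(1.1×10⁻³)/(−1.18×10⁻⁴ × 1.12) = 8.33 m/s;  v_g = (−2.9×10⁻³)/(−1.18×10⁻⁴ × 1.12) = 22.0 m/s
|V_g| = √(u_g² + v_g²) = 23.5 m/s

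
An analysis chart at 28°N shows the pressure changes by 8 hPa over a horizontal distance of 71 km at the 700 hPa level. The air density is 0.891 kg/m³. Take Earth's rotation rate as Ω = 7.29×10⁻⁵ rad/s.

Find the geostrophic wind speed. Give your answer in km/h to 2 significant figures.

670 km/h

Coriolis parameter at 28°N:
f = 2Ω sin φ = 2 × 7.29×10⁻⁵ × sin 28° = 6.84×10⁻⁵ s⁻¹
Pressure gradient: |∂P/∂n| = 800 Pa / 71000 m = 1.13×10⁻² Pa/m
Geostrophic balance (pressure-gradient force = Coriolis force):
V_g = (1/(fρ)) |∂P/∂n| = 1.13×10⁻² / (6.84×10⁻⁵ × 0.891) = 185 m/s
Converting: 185 m/s × 3.6 = 670 km/h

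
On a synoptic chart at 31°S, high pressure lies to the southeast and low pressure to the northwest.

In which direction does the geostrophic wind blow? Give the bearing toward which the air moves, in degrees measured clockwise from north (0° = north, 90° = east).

225°

The pressure-gradient force points toward the northwest (bearing 315°).
Geostrophic balance: in the Southern Hemisphere the Coriolis force deflects motion to the left, so the geostrophic wind blows 90° to the left of the pressure-gradient force (low pressure on the right).
Rotating 315° by 90° counterclockwise gives 225° — the wind blows toward the southwest.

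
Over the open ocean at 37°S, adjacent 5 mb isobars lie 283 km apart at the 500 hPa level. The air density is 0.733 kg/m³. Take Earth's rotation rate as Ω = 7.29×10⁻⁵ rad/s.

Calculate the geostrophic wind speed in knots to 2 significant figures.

Coriolis parameter at 37°S:
f = 2Ω sin φ = 2 × 7.29×10⁻⁵ × sin 37° = 8.77×10⁻⁵ s⁻¹
Pressure gradient: |∂P/∂n| = 500 Pa / 283000 m = 1.77×10⁻³ Pa/m
Geostrophic balance (pressure-gradient force = Coriolis force):
V_g = (1/(fρ)) |∂P/∂n| = 1.77×10⁻³ / (8.77×10⁻⁵ × 0.733) = 27.5 m/s
Converting: 27.5 m/s × 1.944 = 53 knots

53 knots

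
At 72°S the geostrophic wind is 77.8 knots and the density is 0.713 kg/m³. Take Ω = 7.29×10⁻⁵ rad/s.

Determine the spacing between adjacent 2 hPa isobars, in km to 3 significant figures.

50.5 km

Coriolis parameter at 72°S:
f = 2Ω sin φ = 2 × 7.29×10⁻⁵ × sin 72° = 1.39×10⁻⁴ s⁻¹
Wind speed in SI: 77.8 knots = 40.0 m/s
Geostrophic balance rearranged: |∂P/∂n| = f ρ V_g
|∂P/∂n| = 1.39×10⁻⁴ × 0.713 × 40.0 = 3.96×10⁻³ Pa/m
Isobar spacing: Δn = ΔP/|∂P/∂n| = 200 Pa / 3.96×10⁻³ Pa/m = 50543 m ≈ 50.5 km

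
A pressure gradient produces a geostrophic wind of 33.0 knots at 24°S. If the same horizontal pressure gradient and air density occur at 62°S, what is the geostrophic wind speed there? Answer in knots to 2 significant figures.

With the same pressure gradient and density, V_g ∝ 1/f ∝ 1/sin φ.
V₂ = V₁ · sin φ₁ / sin φ₂ = 33.0 × sin 24° / sin 62°
V₂ = 33.0 × 0.4067/0.8829 = 15 knots

15 knots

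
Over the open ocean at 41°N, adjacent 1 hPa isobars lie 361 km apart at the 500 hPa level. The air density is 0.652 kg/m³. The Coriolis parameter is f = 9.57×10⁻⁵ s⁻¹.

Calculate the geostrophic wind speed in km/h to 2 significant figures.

Pressure gradient: |∂P/∂n| = 100 Pa / 361000 m = 2.77×10⁻⁴ Pa/m
Geostrophic balance (pressure-gradient force = Coriolis force):
V_g = (1/(fρ)) |∂P/∂n| = 2.77×10⁻⁴ / (9.57×10⁻⁵ × 0.652) = 4.44 m/s
Converting: 4.44 m/s × 3.6 = 16 km/h

16 km/h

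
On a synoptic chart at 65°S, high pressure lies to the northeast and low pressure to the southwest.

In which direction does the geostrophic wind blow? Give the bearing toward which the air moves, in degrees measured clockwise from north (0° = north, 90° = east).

The pressure-gradient force points toward the southwest (bearing 225°).
Geostrophic balance: in the Southern Hemisphere the Coriolis force deflects motion to the left, so the geostrophic wind blows 90° to the left of the pressure-gradient force (low pressure on the right).
Rotating 225° by 90° counterclockwise gives 135° — the wind blows toward the southeast.

135°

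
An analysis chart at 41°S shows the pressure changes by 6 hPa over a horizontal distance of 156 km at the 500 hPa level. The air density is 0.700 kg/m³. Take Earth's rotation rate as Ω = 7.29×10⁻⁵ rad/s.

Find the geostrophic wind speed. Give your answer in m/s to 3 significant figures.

Coriolis parameter at 41°S:
f = 2Ω sin φ = 2 × 7.29×10⁻⁵ × sin 41° = 9.57×10⁻⁵ s⁻¹
Pressure gradient: |∂P/∂n| = 600 Pa / 156000 m = 3.85×10⁻³ Pa/m
Geostrophic balance (pressure-gradient force = Coriolis force):
V_g = (1/(fρ)) |∂P/∂n| = 3.85×10⁻³ / (9.57×10⁻⁵ × 0.700) = 57.4 m/s

57.4 m/s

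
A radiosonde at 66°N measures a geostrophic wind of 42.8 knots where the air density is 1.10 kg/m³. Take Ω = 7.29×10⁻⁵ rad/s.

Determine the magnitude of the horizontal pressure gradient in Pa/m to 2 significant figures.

Coriolis parameter at 66°N:
f = 2Ω sin φ = 2 × 7.29×10⁻⁵ × sin 66° = 1.33×10⁻⁴ s⁻¹
Wind speed in SI: 42.8 knots = 22.0 m/s
Geostrophic balance rearranged: |∂P/∂n| = f ρ V_g
|∂P/∂n| = 1.33×10⁻⁴ × 1.10 × 22.0 = 3.23×10⁻³ Pa/m

3.2×10⁻³ Pa/m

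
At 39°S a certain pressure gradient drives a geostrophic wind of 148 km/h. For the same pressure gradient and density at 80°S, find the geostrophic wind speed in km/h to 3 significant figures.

With the same pressure gradient and density, V_g ∝ 1/f ∝ 1/sin φ.
V₂ = V₁ · sin φ₁ / sin φ₂ = 148 × sin 39° / sin 80°
V₂ = 148 × 0.6293/0.9848 = 94.6 km/h

94.6 km/h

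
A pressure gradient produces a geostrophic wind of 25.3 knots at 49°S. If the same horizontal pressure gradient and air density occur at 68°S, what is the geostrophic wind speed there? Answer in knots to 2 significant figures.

21 knots

With the same pressure gradient and density, V_g ∝ 1/f ∝ 1/sin φ.
V₂ = V₁ · sin φ₁ / sin φ₂ = 25.3 × sin 49° / sin 68°
V₂ = 25.3 × 0.7547/0.9272 = 21 knots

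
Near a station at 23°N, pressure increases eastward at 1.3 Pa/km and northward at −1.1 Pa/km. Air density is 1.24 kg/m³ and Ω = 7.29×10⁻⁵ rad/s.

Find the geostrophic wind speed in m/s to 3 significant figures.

Coriolis parameter at 23°N:
f = 2Ω sin φ = 2 × 7.29×10⁻⁵ × sin 23° = 5.70×10⁻⁵ s⁻¹
Component geostrophic relations (x east, y north):
u_g = −(1/(fρ)) ∂P/∂y,  v_g = (1/(fρ)) ∂P/∂x
u_g = −(−1.1×10⁻³)/(5.70×10⁻⁵ × 1.24) = 15.6 m/s;  v_g = (1.3×10⁻³)/(5.70×10⁻⁵ × 1.24) = 18.4 m/s
|V_g| = √(u_g² + v_g²) = 24.1 m/s

24.1 m/s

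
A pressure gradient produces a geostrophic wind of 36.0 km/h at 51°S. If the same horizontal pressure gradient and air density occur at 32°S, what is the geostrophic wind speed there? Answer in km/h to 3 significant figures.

52.8 km/h

With the same pressure gradient and density, V_g ∝ 1/f ∝ 1/sin φ.
V₂ = V₁ · sin φ₁ / sin φ₂ = 36.0 × sin 51° / sin 32°
V₂ = 36.0 × 0.7771/0.5299 = 52.8 km/h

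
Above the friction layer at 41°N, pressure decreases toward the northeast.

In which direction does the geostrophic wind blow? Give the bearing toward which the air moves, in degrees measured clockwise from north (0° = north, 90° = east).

135°

The pressure-gradient force points toward the northeast (bearing 045°).
Geostrophic balance: in the Northern Hemisphere the Coriolis force deflects motion to the right, so the geostrophic wind blows 90° to the right of the pressure-gradient force (low pressure on the left).
Rotating 045° by 90° clockwise gives 135° — the wind blows toward the southeast.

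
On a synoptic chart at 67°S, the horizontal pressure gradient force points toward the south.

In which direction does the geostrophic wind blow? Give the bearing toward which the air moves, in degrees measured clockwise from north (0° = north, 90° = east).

090°

The pressure-gradient force points toward the south (bearing 180°).
Geostrophic balance: in the Southern Hemisphere the Coriolis force deflects motion to the left, so the geostrophic wind blows 90° to the left of the pressure-gradient force (low pressure on the right).
Rotating 180° by 90° counterclockwise gives 090° — the wind blows toward the east.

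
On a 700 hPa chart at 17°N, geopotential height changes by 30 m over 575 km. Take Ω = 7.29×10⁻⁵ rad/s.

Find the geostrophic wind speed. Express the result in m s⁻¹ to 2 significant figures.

12 m s⁻¹

Coriolis parameter at 17°N:
f = 2Ω sin φ = 2 × 7.29×10⁻⁵ × sin 17° = 4.26×10⁻⁵ s⁻¹
Height gradient: |∂Z/∂n| = 30 m / 575000 m = 5.22×10⁻⁵
On a pressure surface, geostrophic balance gives V_g = (g/f)|∂Z/∂n|:
V_g = 9.81 × 5.22×10⁻⁵ / 4.26×10⁻⁵ = 12.0 m/s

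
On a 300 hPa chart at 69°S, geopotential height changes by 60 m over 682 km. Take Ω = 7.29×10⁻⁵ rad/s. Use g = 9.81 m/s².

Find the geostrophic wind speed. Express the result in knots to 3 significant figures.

Coriolis parameter at 69°S:
f = 2Ω sin φ = 2 × 7.29×10⁻⁵ × sin 69° = 1.36×10⁻⁴ s⁻¹
Height gradient: |∂Z/∂n| = 60 m / 682000 m = 8.80×10⁻⁵
On a pressure surface, geostrophic balance gives V_g = (g/f)|∂Z/∂n|:
V_g = 9.81 × 8.80×10⁻⁵ / 1.36×10⁻⁴ = 6.34 m/s
Converting: 6.34 m/s × 1.944 = 12.3 knots

12.3 knots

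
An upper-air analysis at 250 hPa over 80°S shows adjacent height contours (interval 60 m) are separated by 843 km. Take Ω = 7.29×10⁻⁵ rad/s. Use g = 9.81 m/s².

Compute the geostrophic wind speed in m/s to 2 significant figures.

4.9 m/s

Coriolis parameter at 80°S:
f = 2Ω sin φ = 2 × 7.29×10⁻⁵ × sin 80° = 1.44×10⁻⁴ s⁻¹
Height gradient: |∂Z/∂n| = 60 m / 843000 m = 7.12×10⁻⁵
On a pressure surface, geostrophic balance gives V_g = (g/f)|∂Z/∂n|:
V_g = 9.81 × 7.12×10⁻⁵ / 1.44×10⁻⁴ = 4.86 m/s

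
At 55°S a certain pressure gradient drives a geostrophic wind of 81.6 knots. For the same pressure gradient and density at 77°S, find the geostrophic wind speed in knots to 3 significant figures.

68.6 knots

With the same pressure gradient and density, V_g ∝ 1/f ∝ 1/sin φ.
V₂ = V₁ · sin φ₁ / sin φ₂ = 81.6 × sin 55° / sin 77°
V₂ = 81.6 × 0.8192/0.9744 = 68.6 knots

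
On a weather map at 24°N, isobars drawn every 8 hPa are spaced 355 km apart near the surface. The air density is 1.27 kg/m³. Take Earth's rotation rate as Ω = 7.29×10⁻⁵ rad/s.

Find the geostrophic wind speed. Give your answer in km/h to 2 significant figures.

Coriolis parameter at 24°N:
f = 2Ω sin φ = 2 × 7.29×10⁻⁵ × sin 24° = 5.93×10⁻⁵ s⁻¹
Pressure gradient: |∂P/∂n| = 800 Pa / 355000 m = 2.25×10⁻³ Pa/m
Geostrophic balance (pressure-gradient force = Coriolis force):
V_g = (1/(fρ)) |∂P/∂n| = 2.25×10⁻³ / (5.93×10⁻⁵ × 1.27) = 29.9 m/s
Converting: 29.9 m/s × 3.6 = 110 km/h

110 km/h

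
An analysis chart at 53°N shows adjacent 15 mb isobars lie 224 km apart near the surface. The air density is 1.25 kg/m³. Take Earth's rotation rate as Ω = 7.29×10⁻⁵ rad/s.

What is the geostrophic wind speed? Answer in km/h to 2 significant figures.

170 km/h

Coriolis parameter at 53°N:
f = 2Ω sin φ = 2 × 7.29×10⁻⁵ × sin 53° = 1.16×10⁻⁴ s⁻¹
Pressure gradient: |∂P/∂n| = 1500 Pa / 224000 m = 6.70×10⁻³ Pa/m
Geostrophic balance (pressure-gradient force = Coriolis force):
V_g = (1/(fρ)) |∂P/∂n| = 6.70×10⁻³ / (1.16×10⁻⁴ × 1.25) = 46.0 m/s
Converting: 46.0 m/s × 3.6 = 170 km/h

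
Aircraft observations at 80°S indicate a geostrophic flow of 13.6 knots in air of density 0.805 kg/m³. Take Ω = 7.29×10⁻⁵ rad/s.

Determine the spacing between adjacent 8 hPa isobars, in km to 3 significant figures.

Coriolis parameter at 80°S:
f = 2Ω sin φ = 2 × 7.29×10⁻⁵ × sin 80° = 1.44×10⁻⁴ s⁻¹
Wind speed in SI: 13.6 knots = 7.00 m/s
Geostrophic balance rearranged: |∂P/∂n| = f ρ V_g
|∂P/∂n| = 1.44×10⁻⁴ × 0.805 × 7.00 = 8.09×10⁻⁴ Pa/m
Isobar spacing: Δn = ΔP/|∂P/∂n| = 800 Pa / 8.09×10⁻⁴ Pa/m = 989255 m ≈ 989 km

989 km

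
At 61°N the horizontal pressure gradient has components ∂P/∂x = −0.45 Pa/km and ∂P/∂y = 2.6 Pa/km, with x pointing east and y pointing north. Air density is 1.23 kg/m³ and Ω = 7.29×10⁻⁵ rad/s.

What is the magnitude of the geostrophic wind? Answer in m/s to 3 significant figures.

Coriolis parameter at 61°N:
f = 2Ω sin φ = 2 × 7.29×10⁻⁵ × sin 61° = 1.28×10⁻⁴ s⁻¹
Component geostrophic relations (x east, y north):
u_g = −(1/(fρ)) ∂P/∂y,  v_g = (1/(fρ)) ∂P/∂x
u_g = −(2.6×10⁻³)/(1.28×10⁻⁴ × 1.23) = −16.6 m/s;  v_g = (−0.45×10⁻³)/(1.28×10⁻⁴ × 1.23) = −2.87 m/s
|V_g| = √(u_g² + v_g²) = 16.8 m/s

16.8 m/s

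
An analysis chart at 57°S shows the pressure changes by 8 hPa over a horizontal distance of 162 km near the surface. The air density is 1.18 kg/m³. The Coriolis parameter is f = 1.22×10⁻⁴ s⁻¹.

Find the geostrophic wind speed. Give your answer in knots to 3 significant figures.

Pressure gradient: |∂P/∂n| = 800 Pa / 162000 m = 4.94×10⁻³ Pa/m
Geostrophic balance (pressure-gradient force = Coriolis force):
V_g = (1/(fρ)) |∂P/∂n| = 4.94×10⁻³ / (1.22×10⁻⁴ × 1.18) = 34.3 m/s
Converting: 34.3 m/s × 1.944 = 66.7 knots

66.7 knots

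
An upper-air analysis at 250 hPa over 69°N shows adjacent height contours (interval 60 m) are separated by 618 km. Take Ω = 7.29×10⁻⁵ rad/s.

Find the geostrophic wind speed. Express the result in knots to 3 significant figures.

13.6 knots

Coriolis parameter at 69°N:
f = 2Ω sin φ = 2 × 7.29×10⁻⁵ × sin 69° = 1.36×10⁻⁴ s⁻¹
Height gradient: |∂Z/∂n| = 60 m / 618000 m = 9.71×10⁻⁵
On a pressure surface, geostrophic balance gives V_g = (g/f)|∂Z/∂n|:
V_g = 9.81 × 9.71×10⁻⁵ / 1.36×10⁻⁴ = 7.00 m/s
Converting: 7.00 m/s × 1.944 = 13.6 knots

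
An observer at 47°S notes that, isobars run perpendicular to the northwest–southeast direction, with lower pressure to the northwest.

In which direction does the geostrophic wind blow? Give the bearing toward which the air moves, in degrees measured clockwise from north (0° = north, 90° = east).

225°

The pressure-gradient force points toward the northwest (bearing 315°).
Geostrophic balance: in the Southern Hemisphere the Coriolis force deflects motion to the left, so the geostrophic wind blows 90° to the left of the pressure-gradient force (low pressure on the right).
Rotating 315° by 90° counterclockwise gives 225° — the wind blows toward the southwest.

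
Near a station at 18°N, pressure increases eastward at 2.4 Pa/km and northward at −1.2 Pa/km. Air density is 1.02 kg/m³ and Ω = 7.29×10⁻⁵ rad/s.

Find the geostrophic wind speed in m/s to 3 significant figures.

Coriolis parameter at 18°N:
f = 2Ω sin φ = 2 × 7.29×10⁻⁵ × sin 18° = 4.51×10⁻⁵ s⁻¹
Component geostrophic relations (x east, y north):
u_g = −(1/(fρ)) ∂P/∂y,  v_g = (1/(fρ)) ∂P/∂x
u_g = −(−1.2×10⁻³)/(4.51×10⁻⁵ × 1.02) = 26.1 m/s;  v_g = (2.4×10⁻³)/(4.51×10⁻⁵ × 1.02) = 52.2 m/s
|V_g| = √(u_g² + v_g²) = 58.4 m/s

58.4 m/s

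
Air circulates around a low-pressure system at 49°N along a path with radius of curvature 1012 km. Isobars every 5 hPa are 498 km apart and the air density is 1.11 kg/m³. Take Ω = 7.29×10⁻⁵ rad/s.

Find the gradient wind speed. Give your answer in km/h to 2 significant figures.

Coriolis parameter at 49°N:
f = 2Ω sin φ = 2 × 7.29×10⁻⁵ × sin 49° = 1.10×10⁻⁴ s⁻¹
Pressure gradient: |∂P/∂n| = 500 Pa / 498000 m = 1.00×10⁻³ Pa/m
Geostrophic speed: V_g = |∂P/∂n|/(fρ) = 1.00×10⁻³/(1.10×10⁻⁴ × 1.11) = 8.22 m/s
Around a low, centrifugal force acts outward with Coriolis, so pressure-gradient force balances both:
(1/ρ)|∂P/∂n| = fV + V²/R  →  V² + fR·V − fR·V_g = 0
With fR = 1.10×10⁻⁴ × 1012×10³ m = 111 m/s:
V = [−fR + √((fR)² + 4 fR V_g)]/2 = [−111 + √(111² + 4×111×8.22)]/2 = 7.69 m/s
Subgeostrophic (V < V_g = 8.22 m/s), as expected around a low.
Converting: 7.69 m/s × 3.6 = 28 km/h

28 km/h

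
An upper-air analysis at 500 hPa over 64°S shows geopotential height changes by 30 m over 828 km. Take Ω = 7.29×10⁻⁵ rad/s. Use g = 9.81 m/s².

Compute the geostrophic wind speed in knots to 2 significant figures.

5.3 knots

Coriolis parameter at 64°S:
f = 2Ω sin φ = 2 × 7.29×10⁻⁵ × sin 64° = 1.31×10⁻⁴ s⁻¹
Height gradient: |∂Z/∂n| = 30 m / 828000 m = 3.62×10⁻⁵
On a pressure surface, geostrophic balance gives V_g = (g/f)|∂Z/∂n|:
V_g = 9.81 × 3.62×10⁻⁵ / 1.31×10⁻⁴ = 2.71 m/s
Converting: 2.71 m/s × 1.944 = 5.3 knots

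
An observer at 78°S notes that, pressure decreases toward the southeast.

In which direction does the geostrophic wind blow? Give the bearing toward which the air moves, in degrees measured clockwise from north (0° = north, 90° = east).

The pressure-gradient force points toward the southeast (bearing 135°).
Geostrophic balance: in the Southern Hemisphere the Coriolis force deflects motion to the left, so the geostrophic wind blows 90° to the left of the pressure-gradient force (low pressure on the right).
Rotating 135° by 90° counterclockwise gives 045° — the wind blows toward the northeast.

045°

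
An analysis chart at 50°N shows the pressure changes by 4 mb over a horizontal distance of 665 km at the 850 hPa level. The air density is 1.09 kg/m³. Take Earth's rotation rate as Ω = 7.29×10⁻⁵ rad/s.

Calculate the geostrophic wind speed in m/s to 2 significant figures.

4.9 m/s

Coriolis parameter at 50°N:
f = 2Ω sin φ = 2 × 7.29×10⁻⁵ × sin 50° = 1.12×10⁻⁴ s⁻¹
Pressure gradient: |∂P/∂n| = 400 Pa / 665000 m = 6.02×10⁻⁴ Pa/m
Geostrophic balance (pressure-gradient force = Coriolis force):
V_g = (1/(fρ)) |∂P/∂n| = 6.02×10⁻⁴ / (1.12×10⁻⁴ × 1.09) = 4.94 m/s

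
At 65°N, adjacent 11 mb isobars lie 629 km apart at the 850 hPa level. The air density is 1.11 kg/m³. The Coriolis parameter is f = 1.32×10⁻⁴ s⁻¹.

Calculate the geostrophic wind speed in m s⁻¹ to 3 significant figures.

Pressure gradient: |∂P/∂n| = 1100 Pa / 629000 m = 1.75×10⁻³ Pa/m
Geostrophic balance (pressure-gradient force = Coriolis force):
V_g = (1/(fρ)) |∂P/∂n| = 1.75×10⁻³ / (1.32×10⁻⁴ × 1.11) = 11.9 m/s

11.9 m s⁻¹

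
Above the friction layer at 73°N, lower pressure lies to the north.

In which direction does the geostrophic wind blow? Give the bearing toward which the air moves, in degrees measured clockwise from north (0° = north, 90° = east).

The pressure-gradient force points toward the north (bearing 000°).
Geostrophic balance: in the Northern Hemisphere the Coriolis force deflects motion to the right, so the geostrophic wind blows 90° to the right of the pressure-gradient force (low pressure on the left).
Rotating 000° by 90° clockwise gives 090° — the wind blows toward the east.

090°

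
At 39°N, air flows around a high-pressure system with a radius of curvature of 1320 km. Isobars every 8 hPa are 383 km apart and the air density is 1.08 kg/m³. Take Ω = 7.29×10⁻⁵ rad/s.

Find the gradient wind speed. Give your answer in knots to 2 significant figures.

53 knots

Coriolis parameter at 39°N:
f = 2Ω sin φ = 2 × 7.29×10⁻⁵ × sin 39° = 9.18×10⁻⁵ s⁻¹
Pressure gradient: |∂P/∂n| = 800 Pa / 383000 m = 2.09×10⁻³ Pa/m
Geostrophic speed: V_g = |∂P/∂n|/(fρ) = 2.09×10⁻³/(9.18×10⁻⁵ × 1.08) = 21.1 m/s
Around a high, pressure-gradient force acts outward with centrifugal, so Coriolis balances both:
fV = (1/ρ)|∂P/∂n| + V²/R  →  V² − fR·V + fR·V_g = 0
With fR = 9.18×10⁻⁵ × 1320×10³ m = 121 m/s:
V = [fR − √((fR)² − 4 fR V_g)]/2 = [121 − √(121² − 4×121×21.1)]/2 = 27.2 m/s
Supergeostrophic (V > V_g = 21.1 m/s), as expected around a high.
Converting: 27.2 m/s × 1.944 = 53 knots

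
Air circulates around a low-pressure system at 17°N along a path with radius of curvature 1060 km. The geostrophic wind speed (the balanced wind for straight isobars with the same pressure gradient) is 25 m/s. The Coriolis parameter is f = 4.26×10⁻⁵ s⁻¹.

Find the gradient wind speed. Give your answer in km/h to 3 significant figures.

64.4 km/h

Around a low, centrifugal force acts outward with Coriolis, so pressure-gradient force balances both:
(1/ρ)|∂P/∂n| = fV + V²/R  →  V² + fR·V − fR·V_g = 0
With fR = 4.26×10⁻⁵ × 1060×10³ m = 45.2 m/s:
V = [−fR + √((fR)² + 4 fR V_g)]/2 = [−45.2 + √(45.2² + 4×45.2×25)]/2 = 17.9 m/s
Subgeostrophic (V < V_g = 25 m/s), as expected around a low.
Converting: 17.9 m/s × 3.6 = 64.4 km/h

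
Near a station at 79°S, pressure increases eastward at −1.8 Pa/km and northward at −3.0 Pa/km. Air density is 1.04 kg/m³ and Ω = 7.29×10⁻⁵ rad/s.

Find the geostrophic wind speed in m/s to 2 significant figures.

Coriolis parameter at 79°S:
f = 2Ω sin φ = 2 × 7.29×10⁻⁵ × sin 79° = 1.43×10⁻⁴ s⁻¹
In the Southern Hemisphere f is negative: f = −1.43×10⁻⁴ s⁻¹.
Component geostrophic relations (x east, y north):
u_g = −(1/(fρ)) ∂P/∂y,  v_g = (1/(fρ)) ∂P/∂x
u_g = −(−3.0×10⁻³)/(−1.43×10⁻⁴ × 1.04) = −20.2 m/s;  v_g = (−1.8×10⁻³)/(−1.43×10⁻⁴ × 1.04) = 12.1 m/s
|V_g| = √(u_g² + v_g²) = 23.5 m/s

24 m/s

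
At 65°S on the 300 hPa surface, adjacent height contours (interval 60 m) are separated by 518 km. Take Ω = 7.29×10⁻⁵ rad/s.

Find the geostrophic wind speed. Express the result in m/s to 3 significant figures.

8.60 m/s

Coriolis parameter at 65°S:
f = 2Ω sin φ = 2 × 7.29×10⁻⁵ × sin 65° = 1.32×10⁻⁴ s⁻¹
Height gradient: |∂Z/∂n| = 60 m / 518000 m = 1.16×10⁻⁴
On a pressure surface, geostrophic balance gives V_g = (g/f)|∂Z/∂n|:
V_g = 9.81 × 1.16×10⁻⁴ / 1.32×10⁻⁴ = 8.60 m/s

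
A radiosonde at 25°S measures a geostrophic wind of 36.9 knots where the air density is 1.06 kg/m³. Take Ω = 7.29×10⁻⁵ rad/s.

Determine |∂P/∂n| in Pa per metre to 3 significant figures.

Coriolis parameter at 25°S:
f = 2Ω sin φ = 2 × 7.29×10⁻⁵ × sin 25° = 6.16×10⁻⁵ s⁻¹
Wind speed in SI: 36.9 knots = 19.0 m/s
Geostrophic balance rearranged: |∂P/∂n| = f ρ V_g
|∂P/∂n| = 6.16×10⁻⁵ × 1.06 × 19.0 = 1.24×10⁻³ Pa/m

1.24×10⁻³ Pa/m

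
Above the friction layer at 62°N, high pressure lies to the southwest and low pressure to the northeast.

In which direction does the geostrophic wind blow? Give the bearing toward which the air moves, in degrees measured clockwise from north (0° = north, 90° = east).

135°

The pressure-gradient force points toward the northeast (bearing 045°).
Geostrophic balance: in the Northern Hemisphere the Coriolis force deflects motion to the right, so the geostrophic wind blows 90° to the right of the pressure-gradient force (low pressure on the left).
Rotating 045° by 90° clockwise gives 135° — the wind blows toward the southeast.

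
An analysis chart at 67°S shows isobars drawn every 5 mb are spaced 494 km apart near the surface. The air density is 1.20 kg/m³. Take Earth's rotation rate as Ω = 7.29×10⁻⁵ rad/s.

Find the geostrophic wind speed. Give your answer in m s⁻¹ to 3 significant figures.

Coriolis parameter at 67°S:
f = 2Ω sin φ = 2 × 7.29×10⁻⁵ × sin 67° = 1.34×10⁻⁴ s⁻¹
Pressure gradient: |∂P/∂n| = 500 Pa / 494000 m = 1.01×10⁻³ Pa/m
Geostrophic balance (pressure-gradient force = Coriolis force):
V_g = (1/(fρ)) |∂P/∂n| = 1.01×10⁻³ / (1.34×10⁻⁴ × 1.20) = 6.28 m/s

6.28 m s⁻¹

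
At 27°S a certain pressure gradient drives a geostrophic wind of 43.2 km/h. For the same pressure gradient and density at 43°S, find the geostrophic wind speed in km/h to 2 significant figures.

29 km/h

With the same pressure gradient and density, V_g ∝ 1/f ∝ 1/sin φ.
V₂ = V₁ · sin φ₁ / sin φ₂ = 43.2 × sin 27° / sin 43°
V₂ = 43.2 × 0.4540/0.6820 = 29 km/h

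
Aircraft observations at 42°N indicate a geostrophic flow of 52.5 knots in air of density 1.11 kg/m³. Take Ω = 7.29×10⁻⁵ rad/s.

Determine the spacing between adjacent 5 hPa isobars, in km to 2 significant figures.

Coriolis parameter at 42°N:
f = 2Ω sin φ = 2 × 7.29×10⁻⁵ × sin 42° = 9.76×10⁻⁵ s⁻¹
Wind speed in SI: 52.5 knots = 27.0 m/s
Geostrophic balance rearranged: |∂P/∂n| = f ρ V_g
|∂P/∂n| = 9.76×10⁻⁵ × 1.11 × 27.0 = 2.92×10⁻³ Pa/m
Isobar spacing: Δn = ΔP/|∂P/∂n| = 500 Pa / 2.92×10⁻³ Pa/m = 170955 m ≈ 170 km

170 km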